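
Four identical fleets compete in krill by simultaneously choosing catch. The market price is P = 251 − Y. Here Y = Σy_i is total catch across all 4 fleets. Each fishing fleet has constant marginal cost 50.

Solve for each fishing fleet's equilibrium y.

40.2

A representative fishing fleet's profit is π_i = y_i(251 − Y) − 50y_i, with Y = y_i + Σ_{j≠i} y_j.
First-order condition: 201 − 2y_i − Σ_{j≠i} y_j = 0.
With identical fishing fleets, set every y_j = y: then 201 − 2y − 3y = 0, i.e. y = 201/5 = 40.2.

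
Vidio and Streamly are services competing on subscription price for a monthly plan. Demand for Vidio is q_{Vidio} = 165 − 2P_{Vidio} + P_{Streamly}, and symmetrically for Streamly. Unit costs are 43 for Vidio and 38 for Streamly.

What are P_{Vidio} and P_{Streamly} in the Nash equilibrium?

Vidio's profit: π = (P_{Vidio} − 43)(165 − 2P_{Vidio} + P_{Streamly}).
∂π/∂P_{Vidio} = 251 − 4P_{Vidio} + P_{Streamly} = 0 ⇒ P_{Vidio} = 62.75 + 0.25P_{Streamly}.
Similarly P_{Streamly} = 60.25 + 0.25P_{Vidio}.
Solving the two reaction functions simultaneously: (1 − (0.25)(0.25))P_{Vidio} = 62.75 + 0.25·60.25, so 0.9375P_{Vidio} = 77.8125 and P_{Vidio} = 83.
Then P_{Streamly} = 60.25 + 0.25·83 = 81.

83, 81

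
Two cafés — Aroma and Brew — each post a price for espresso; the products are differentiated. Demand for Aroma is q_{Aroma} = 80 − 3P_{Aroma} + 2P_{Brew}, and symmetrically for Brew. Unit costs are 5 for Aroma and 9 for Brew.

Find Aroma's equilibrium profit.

Aroma's profit: π = (P_{Aroma} − 5)(80 − 3P_{Aroma} + 2P_{Brew}).
∂π/∂P_{Aroma} = 95 − 6P_{Aroma} + 2P_{Brew} = 0 ⇒ P_{Aroma} = 95/6 + (1/3)P_{Brew}.
Similarly P_{Brew} = 107/6 + (1/3)P_{Aroma}.
Solving the two reaction functions simultaneously: (1 − (1/3)(1/3))P_{Aroma} = 95/6 + (1/3)·(107/6), so (8/9)P_{Aroma} = 196/9 and P_{Aroma} = 24.5.
Then P_{Brew} = 107/6 + (1/3)·24.5 = 26.
q_{Aroma} = 80 − 3·24.5 + 2·26 = 58.5.
Profit = (24.5 − 5)·58.5 = 1140.75.

1140.75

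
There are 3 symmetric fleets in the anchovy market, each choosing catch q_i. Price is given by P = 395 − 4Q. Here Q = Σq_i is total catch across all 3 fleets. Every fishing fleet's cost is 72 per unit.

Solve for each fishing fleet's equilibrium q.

20.1875

A representative fishing fleet's profit is π_i = q_i(395 − 4Q) − 72q_i, with Q = q_i + Σ_{j≠i} q_j.
First-order condition: 323 − 8q_i − 4Σ_{j≠i} q_j = 0.
With identical fishing fleets, set every q_j = q: then 323 − 8q − 8q = 0, i.e. q = 323/16 = 20.1875.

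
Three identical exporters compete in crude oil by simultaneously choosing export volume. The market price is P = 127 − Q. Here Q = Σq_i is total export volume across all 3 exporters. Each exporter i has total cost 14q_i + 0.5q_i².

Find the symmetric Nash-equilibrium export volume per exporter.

22.6

A representative exporter's profit is π_i = q_i(127 − Q) − 14q_i − 0.5q_i², with Q = q_i + Σ_{j≠i} q_j.
First-order condition: 113 − 3q_i − Σ_{j≠i} q_j = 0.
In a symmetric equilibrium every exporter chooses the same q, so Σ_{j≠i} q_j = 2q. The condition becomes 113 − 5q = 0, giving q = 113/5 = 22.6.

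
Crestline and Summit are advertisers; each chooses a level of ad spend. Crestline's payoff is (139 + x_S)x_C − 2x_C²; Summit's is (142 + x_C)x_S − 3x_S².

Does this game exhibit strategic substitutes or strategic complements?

strategic complements

Expanding Crestline's payoff: 139x_C + x_Sx_C − 2x_C².
∂π/∂x_C = 139 + x_S − 4x_C = 0, so x_C = 34.75 + 0.25x_S.
The best-response slope dx_C/dx_S = 0.25 > 0: the reaction function is upward-sloping, so the choices are strategic complements.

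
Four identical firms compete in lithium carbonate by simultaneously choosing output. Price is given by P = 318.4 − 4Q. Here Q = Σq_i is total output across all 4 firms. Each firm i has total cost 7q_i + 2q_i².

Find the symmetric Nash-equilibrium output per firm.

A representative firm's profit is π_i = q_i(318.4 − 4Q) − 7q_i − 2q_i², with Q = q_i + Σ_{j≠i} q_j.
First-order condition: 311.4 − 12q_i − 4Σ_{j≠i} q_j = 0.
Imposing symmetry (q_j = q for all j) turns Σ_{j≠i} q_j into 3q, so 311.4 = 24q and q = 12.975.

12.975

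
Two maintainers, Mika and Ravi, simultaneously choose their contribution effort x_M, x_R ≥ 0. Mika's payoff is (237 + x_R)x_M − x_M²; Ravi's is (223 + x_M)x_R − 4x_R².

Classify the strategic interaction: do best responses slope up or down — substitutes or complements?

strategic complements

Expanding Mika's payoff: 237x_M + x_Rx_M − x_M².
∂π/∂x_M = 237 + x_R − 2x_M = 0, so x_M = 118.5 + 0.5x_R.
The best-response slope dx_M/dx_R = 0.5 > 0: the reaction function is upward-sloping, so the choices are strategic complements.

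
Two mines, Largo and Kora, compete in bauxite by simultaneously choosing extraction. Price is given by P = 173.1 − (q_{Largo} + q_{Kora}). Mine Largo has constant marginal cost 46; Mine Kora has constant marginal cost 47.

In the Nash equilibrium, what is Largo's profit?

1823.29

Mine Largo's profit: π = q_{Largo}(173.1 − (q_{Largo} + q_{Kora})) − 46q_{Largo}.
∂π/∂q_{Largo} = 127.1 − 2q_{Largo} − q_{Kora} = 0, so q_{Largo} = 63.55 − 0.5q_{Kora}.
By the same steps for Kora: q_{Kora} = 63.05 − 0.5q_{Largo}.
Plugging q_{Kora} into Largo's best response: q_{Largo} = 63.55 − 0.5(63.05 − 0.5q_{Largo}) ⇒ 0.75q_{Largo} = 32.025, so q_{Largo} = 42.7.
Then q_{Kora} = 63.05 − 0.5·42.7 = 41.7.
Price P = 173.1 − 84.4 = 88.7.
Largo's profit: (88.7 − 46)·42.7 = 1823.29.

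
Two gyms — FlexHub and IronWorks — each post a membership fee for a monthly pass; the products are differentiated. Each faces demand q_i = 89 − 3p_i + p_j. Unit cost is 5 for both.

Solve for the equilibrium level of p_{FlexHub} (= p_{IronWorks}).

20.8

FlexHub's profit: π = (p_{FlexHub} − 5)(89 − 3p_{FlexHub} + p_{IronWorks}).
∂π/∂p_{FlexHub} = 104 − 6p_{FlexHub} + p_{IronWorks} = 0 ⇒ p_{FlexHub} = 52/3 + (1/6)p_{IronWorks}.
The game is symmetric, so in equilibrium p_{IronWorks} = p_{FlexHub}: the reaction function gives (5/6)p_{FlexHub} = 52/3, hence p_{FlexHub} = 20.8.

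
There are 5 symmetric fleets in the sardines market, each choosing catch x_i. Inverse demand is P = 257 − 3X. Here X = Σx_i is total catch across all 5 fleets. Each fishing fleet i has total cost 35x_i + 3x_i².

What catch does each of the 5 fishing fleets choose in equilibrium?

9.25

A representative fishing fleet's profit is π_i = x_i(257 − 3X) − 35x_i − 3x_i², with X = x_i + Σ_{j≠i} x_j.
First-order condition: 222 − 12x_i − 3Σ_{j≠i} x_j = 0.
In a symmetric equilibrium every fishing fleet chooses the same x, so Σ_{j≠i} x_j = 4x. The condition becomes 222 − 24x = 0, giving x = 222/24 = 9.25.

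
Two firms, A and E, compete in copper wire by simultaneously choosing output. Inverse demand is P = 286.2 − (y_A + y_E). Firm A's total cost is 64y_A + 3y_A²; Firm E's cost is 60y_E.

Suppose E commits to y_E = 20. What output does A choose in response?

Firm A's profit: π = y_A(286.2 − (y_A + y_E)) − 64y_A − 3y_A².
∂π/∂y_A = 222.2 − 8y_A − y_E = 0, so y_A = 27.775 − 0.125y_E.
At y_E = 20: y_A = 27.775 − 0.125·20 = 25.275.

25.275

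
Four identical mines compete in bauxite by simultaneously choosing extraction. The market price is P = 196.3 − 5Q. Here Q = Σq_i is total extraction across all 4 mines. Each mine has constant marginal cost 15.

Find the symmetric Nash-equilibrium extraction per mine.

7.252

A representative mine's profit is π_i = q_i(196.3 − 5Q) − 15q_i, with Q = q_i + Σ_{j≠i} q_j.
First-order condition: 181.3 − 10q_i − 5Σ_{j≠i} q_j = 0.
With identical mines, set every q_j = q: then 181.3 − 10q − 15q = 0, i.e. q = 181.3/25 = 7.252.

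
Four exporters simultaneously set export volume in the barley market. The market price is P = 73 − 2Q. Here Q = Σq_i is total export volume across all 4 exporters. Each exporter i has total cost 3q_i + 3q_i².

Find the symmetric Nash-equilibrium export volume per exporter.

4.375

A representative exporter's profit is π_i = q_i(73 − 2Q) − 3q_i − 3q_i², with Q = q_i + Σ_{j≠i} q_j.
First-order condition: 70 − 10q_i − 2Σ_{j≠i} q_j = 0.
Imposing symmetry (q_j = q for all j) turns Σ_{j≠i} q_j into 3q, so 70 = 16q and q = 4.375.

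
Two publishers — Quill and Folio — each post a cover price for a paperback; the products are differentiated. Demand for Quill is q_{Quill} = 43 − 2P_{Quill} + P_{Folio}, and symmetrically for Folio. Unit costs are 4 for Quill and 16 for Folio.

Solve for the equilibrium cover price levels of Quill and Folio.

Quill's profit: π = (P_{Quill} − 4)(43 − 2P_{Quill} + P_{Folio}).
∂π/∂P_{Quill} = 51 − 4P_{Quill} + P_{Folio} = 0 ⇒ P_{Quill} = 12.75 + 0.25P_{Folio}.
Similarly P_{Folio} = 18.75 + 0.25P_{Quill}.
Plugging P_{Folio} into Quill's best response: P_{Quill} = 12.75 + 0.25(18.75 + 0.25P_{Quill}) ⇒ 0.9375P_{Quill} = 17.4375, so P_{Quill} = 18.6.
Then P_{Folio} = 18.75 + 0.25·18.6 = 23.4.

18.6, 23.4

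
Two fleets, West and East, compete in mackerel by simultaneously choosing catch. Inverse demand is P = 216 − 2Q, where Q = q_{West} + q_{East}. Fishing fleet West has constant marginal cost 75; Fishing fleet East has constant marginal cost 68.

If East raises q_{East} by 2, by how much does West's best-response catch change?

Fishing fleet West's profit: π = q_{West}(216 − 2(q_{West} + q_{East})) − 75q_{West}.
∂π/∂q_{West} = 141 − 4q_{West} − 2q_{East} = 0, so q_{West} = 35.25 − 0.5q_{East}.
The reaction-function slope is −0.5, so a 2-unit rise in q_{East} moves q_{West} by −0.5 × 2 = −1. West's best response falls — the actions are strategic substitutes.

-1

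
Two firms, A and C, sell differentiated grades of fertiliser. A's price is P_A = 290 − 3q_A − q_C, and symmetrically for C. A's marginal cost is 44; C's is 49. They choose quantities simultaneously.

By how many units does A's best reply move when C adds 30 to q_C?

Firm A's profit: π = q_A(290 − 3q_A − q_C) − 44q_A.
∂π/∂q_A = 246 − 6q_A − q_C = 0 ⇒ q_A = 41 − (1/6)q_C.
The reaction-function slope is −1/6, so a 30-unit rise in q_C moves q_A by −1/6 × 30 = −5. A's best response falls — the actions are strategic substitutes.

-5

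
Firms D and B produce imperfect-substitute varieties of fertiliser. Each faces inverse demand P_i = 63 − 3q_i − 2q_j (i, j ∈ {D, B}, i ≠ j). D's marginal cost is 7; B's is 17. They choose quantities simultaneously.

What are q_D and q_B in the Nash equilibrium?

7.625, 5.125

Firm D's profit: π = q_D(63 − 3q_D − 2q_B) − 7q_D.
∂π/∂q_D = 56 − 6q_D − 2q_B = 0 ⇒ q_D = 28/3 − (1/3)q_B.
Similarly q_B = 23/3 − (1/3)q_D.
Solving the two reaction functions simultaneously: (1 − (−1/3)(−1/3))q_D = 28/3 − (1/3)·(23/3), so (8/9)q_D = 61/9 and q_D = 7.625.
Then q_B = 23/3 − (1/3)·7.625 = 5.125.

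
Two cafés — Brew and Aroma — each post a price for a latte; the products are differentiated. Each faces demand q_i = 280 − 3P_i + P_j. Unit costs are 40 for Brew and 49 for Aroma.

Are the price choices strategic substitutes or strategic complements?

Brew's profit: π = (P_{Brew} − 40)(280 − 3P_{Brew} + P_{Aroma}).
∂π/∂P_{Brew} = 400 − 6P_{Brew} + P_{Aroma} = 0 ⇒ P_{Brew} = 200/3 + (1/6)P_{Aroma}.
The best-response slope dP_{Brew}/dP_{Aroma} = 1/6 > 0: the reaction function is upward-sloping, so the choices are strategic complements.

strategic complements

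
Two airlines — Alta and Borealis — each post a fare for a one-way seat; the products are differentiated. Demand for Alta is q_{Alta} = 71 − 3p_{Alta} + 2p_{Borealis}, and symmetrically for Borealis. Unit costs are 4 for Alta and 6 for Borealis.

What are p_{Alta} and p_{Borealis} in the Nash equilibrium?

21.125, 21.875

Alta's profit: π = (p_{Alta} − 4)(71 − 3p_{Alta} + 2p_{Borealis}).
∂π/∂p_{Alta} = 83 − 6p_{Alta} + 2p_{Borealis} = 0 ⇒ p_{Alta} = 83/6 + (1/3)p_{Borealis}.
Similarly p_{Borealis} = 89/6 + (1/3)p_{Alta}.
Substituting the second reaction function into the first: p_{Alta} = 83/6 + (1/3)(89/6 + (1/3)p_{Alta}), which gives (8/9)p_{Alta} = 169/9 ⇒ p_{Alta} = 21.125.
Then p_{Borealis} = 89/6 + (1/3)·21.125 = 21.875.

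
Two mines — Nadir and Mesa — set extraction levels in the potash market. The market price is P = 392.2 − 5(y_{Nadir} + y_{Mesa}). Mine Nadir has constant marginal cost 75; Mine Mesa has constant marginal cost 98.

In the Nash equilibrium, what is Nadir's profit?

2571.912

Mine Nadir's profit: π = y_{Nadir}(392.2 − 5(y_{Nadir} + y_{Mesa})) − 75y_{Nadir}.
∂π/∂y_{Nadir} = 317.2 − 10y_{Nadir} − 5y_{Mesa} = 0, so y_{Nadir} = 31.72 − 0.5y_{Mesa}.
By the same steps for Mesa: y_{Mesa} = 29.42 − 0.5y_{Nadir}.
Solving the two reaction functions simultaneously: (1 − (−0.5)(−0.5))y_{Nadir} = 31.72 − 0.5·29.42, so 0.75y_{Nadir} = 17.01 and y_{Nadir} = 22.68.
Then y_{Mesa} = 29.42 − 0.5·22.68 = 18.08.
Price P = 392.2 − 5·40.76 = 188.4.
Nadir's profit: (188.4 − 75)·22.68 = 2571.912.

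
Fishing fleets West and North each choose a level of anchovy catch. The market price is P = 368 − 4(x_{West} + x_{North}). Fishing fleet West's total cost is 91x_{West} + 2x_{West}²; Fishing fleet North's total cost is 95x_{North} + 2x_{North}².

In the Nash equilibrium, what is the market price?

230.5

Fishing fleet West's profit: π = x_{West}(368 − 4(x_{West} + x_{North})) − 91x_{West} − 2x_{West}².
∂π/∂x_{West} = 277 − 12x_{West} − 4x_{North} = 0, so x_{West} = 277/12 − (1/3)x_{North}.
By the same steps for North: x_{North} = 22.75 − (1/3)x_{West}.
Solving the two reaction functions simultaneously: (1 − (−1/3)(−1/3))x_{West} = 277/12 − (1/3)·22.75, so (8/9)x_{West} = 15.5 and x_{West} = 17.4375.
Then x_{North} = 22.75 − (1/3)·17.4375 = 16.9375.
Equilibrium price: P = 368 − 4·34.375 = 230.5.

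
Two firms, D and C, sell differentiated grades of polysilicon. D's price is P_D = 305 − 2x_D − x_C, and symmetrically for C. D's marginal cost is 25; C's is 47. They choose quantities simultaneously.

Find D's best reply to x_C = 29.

62.75

Firm D's profit: π = x_D(305 − 2x_D − x_C) − 25x_D.
∂π/∂x_D = 280 − 4x_D − x_C = 0 ⇒ x_D = 70 − 0.25x_C.
At x_C = 29: x_D = 70 − 0.25·29 = 62.75.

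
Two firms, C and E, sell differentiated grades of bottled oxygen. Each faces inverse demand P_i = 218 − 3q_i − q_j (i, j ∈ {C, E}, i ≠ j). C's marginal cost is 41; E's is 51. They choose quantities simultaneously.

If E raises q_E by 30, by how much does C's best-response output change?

Firm C's profit: π = q_C(218 − 3q_C − q_E) − 41q_C.
∂π/∂q_C = 177 − 6q_C − q_E = 0 ⇒ q_C = 29.5 − (1/6)q_E.
The reaction-function slope is −1/6, so a 30-unit rise in q_E moves q_C by −1/6 × 30 = −5. C's best response falls — the actions are strategic substitutes.

-5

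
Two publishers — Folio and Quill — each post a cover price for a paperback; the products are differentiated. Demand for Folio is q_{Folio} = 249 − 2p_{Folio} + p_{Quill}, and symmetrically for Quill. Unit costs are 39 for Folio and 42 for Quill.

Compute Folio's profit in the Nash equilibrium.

9912.32

Folio's profit: π = (p_{Folio} − 39)(249 − 2p_{Folio} + p_{Quill}).
∂π/∂p_{Folio} = 327 − 4p_{Folio} + p_{Quill} = 0 ⇒ p_{Folio} = 81.75 + 0.25p_{Quill}.
Similarly p_{Quill} = 83.25 + 0.25p_{Folio}.
Solving the two reaction functions simultaneously: (1 − (0.25)(0.25))p_{Folio} = 81.75 + 0.25·83.25, so 0.9375p_{Folio} = 102.5625 and p_{Folio} = 109.4.
Then p_{Quill} = 83.25 + 0.25·109.4 = 110.6.
q_{Folio} = 249 − 2·109.4 + 110.6 = 140.8.
Profit = (109.4 − 39)·140.8 = 9912.32.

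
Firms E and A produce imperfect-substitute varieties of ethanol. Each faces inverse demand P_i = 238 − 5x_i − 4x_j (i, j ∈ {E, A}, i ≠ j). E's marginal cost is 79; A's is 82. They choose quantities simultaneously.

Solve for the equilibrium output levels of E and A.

11.5, 11

Firm E's profit: π = x_E(238 − 5x_E − 4x_A) − 79x_E.
∂π/∂x_E = 159 − 10x_E − 4x_A = 0 ⇒ x_E = 15.9 − 0.4x_A.
Similarly x_A = 15.6 − 0.4x_E.
Substituting the second reaction function into the first: x_E = 15.9 − 0.4(15.6 − 0.4x_E), which gives 0.84x_E = 9.66 ⇒ x_E = 11.5.
Then x_A = 15.6 − 0.4·11.5 = 11.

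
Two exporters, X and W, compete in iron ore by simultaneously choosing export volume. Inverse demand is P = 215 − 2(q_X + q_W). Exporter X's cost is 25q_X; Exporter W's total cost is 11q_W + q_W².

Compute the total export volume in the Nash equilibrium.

Exporter X's profit: π = q_X(215 − 2(q_X + q_W)) − 25q_X.
∂π/∂q_X = 190 − 4q_X − 2q_W = 0, so q_X = 47.5 − 0.5q_W.
For W: ∂π/∂q_W = 204 − 6q_W − 2q_X = 0 ⇒ q_W = 34 − (1/3)q_X.
Plugging q_W into X's best response: q_X = 47.5 − 0.5(34 − (1/3)q_X) ⇒ (5/6)q_X = 30.5, so q_X = 36.6.
Then q_W = 34 − (1/3)·36.6 = 21.8.
Total export volume: 36.6 + 21.8 = 58.4.

58.4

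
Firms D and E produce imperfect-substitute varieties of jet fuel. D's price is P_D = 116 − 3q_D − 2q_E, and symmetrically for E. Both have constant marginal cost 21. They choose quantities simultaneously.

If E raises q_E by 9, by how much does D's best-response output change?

-3

Firm D's profit: π = q_D(116 − 3q_D − 2q_E) − 21q_D.
∂π/∂q_D = 95 − 6q_D − 2q_E = 0 ⇒ q_D = 95/6 − (1/3)q_E.
The reaction-function slope is −1/3, so a 9-unit rise in q_E moves q_D by −1/3 × 9 = −3. D's best response falls — the actions are strategic substitutes.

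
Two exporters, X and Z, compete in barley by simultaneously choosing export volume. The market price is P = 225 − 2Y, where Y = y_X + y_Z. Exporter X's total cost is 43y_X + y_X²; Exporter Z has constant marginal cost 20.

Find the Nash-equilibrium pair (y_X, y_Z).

Exporter X's profit: π = y_X(225 − 2(y_X + y_Z)) − 43y_X − y_X².
∂π/∂y_X = 182 − 6y_X − 2y_Z = 0, so y_X = 91/3 − (1/3)y_Z.
For Z: ∂π/∂y_Z = 205 − 4y_Z − 2y_X = 0 ⇒ y_Z = 51.25 − 0.5y_X.
Solving the two reaction functions simultaneously: (1 − (−1/3)(−0.5))y_X = 91/3 − (1/3)·51.25, so (5/6)y_X = 13.25 and y_X = 15.9.
Then y_Z = 51.25 − 0.5·15.9 = 43.3.

15.9, 43.3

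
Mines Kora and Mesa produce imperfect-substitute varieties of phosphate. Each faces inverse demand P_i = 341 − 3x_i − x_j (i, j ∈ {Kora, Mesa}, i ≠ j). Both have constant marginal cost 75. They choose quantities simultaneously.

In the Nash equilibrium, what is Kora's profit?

Mine Kora's profit: π = x_{Kora}(341 − 3x_{Kora} − x_{Mesa}) − 75x_{Kora}.
∂π/∂x_{Kora} = 266 − 6x_{Kora} − x_{Mesa} = 0 ⇒ x_{Kora} = 133/3 − (1/6)x_{Mesa}.
The game is symmetric, so in equilibrium x_{Mesa} = x_{Kora}: the reaction function gives (7/6)x_{Kora} = 133/3, hence x_{Kora} = 38.
P_{Kora} = 341 − 3·38 − 38 = 189.
Profit = (189 − 75)·38 = 4332.

4332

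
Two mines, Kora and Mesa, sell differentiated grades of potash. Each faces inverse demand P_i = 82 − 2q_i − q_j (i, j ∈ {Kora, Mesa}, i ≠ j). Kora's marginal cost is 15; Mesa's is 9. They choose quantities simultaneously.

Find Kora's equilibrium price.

Mine Kora's profit: π = q_{Kora}(82 − 2q_{Kora} − q_{Mesa}) − 15q_{Kora}.
∂π/∂q_{Kora} = 67 − 4q_{Kora} − q_{Mesa} = 0 ⇒ q_{Kora} = 16.75 − 0.25q_{Mesa}.
Similarly q_{Mesa} = 18.25 − 0.25q_{Kora}.
Plugging q_{Mesa} into Kora's best response: q_{Kora} = 16.75 − 0.25(18.25 − 0.25q_{Kora}) ⇒ 0.9375q_{Kora} = 12.1875, so q_{Kora} = 13.
Then q_{Mesa} = 18.25 − 0.25·13 = 15.
P_{Kora} = 82 − 2·13 − 15 = 41.

41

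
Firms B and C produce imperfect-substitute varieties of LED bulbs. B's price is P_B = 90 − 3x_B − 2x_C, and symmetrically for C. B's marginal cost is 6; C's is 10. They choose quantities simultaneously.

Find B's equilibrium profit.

Firm B's profit: π = x_B(90 − 3x_B − 2x_C) − 6x_B.
∂π/∂x_B = 84 − 6x_B − 2x_C = 0 ⇒ x_B = 14 − (1/3)x_C.
Similarly x_C = 40/3 − (1/3)x_B.
Substituting the second reaction function into the first: x_B = 14 − (1/3)(40/3 − (1/3)x_B), which gives (8/9)x_B = 86/9 ⇒ x_B = 10.75.
Then x_C = 40/3 − (1/3)·10.75 = 9.75.
P_B = 90 − 3·10.75 − 2·9.75 = 38.25.
Profit = (38.25 − 6)·10.75 = 346.6875.

346.6875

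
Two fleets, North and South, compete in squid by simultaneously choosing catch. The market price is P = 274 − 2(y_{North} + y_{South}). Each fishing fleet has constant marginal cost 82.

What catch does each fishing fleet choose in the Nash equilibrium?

32

Fishing fleet North's profit: π = y_{North}(274 − 2(y_{North} + y_{South})) − 82y_{North}.
∂π/∂y_{North} = 192 − 4y_{North} − 2y_{South} = 0, so y_{North} = 48 − 0.5y_{South}.
Setting y_{North} = y_{South} in the reaction function: y_{North} = 48 − 0.5y_{North}, so y_{North} = 48 / 1.5 = 32.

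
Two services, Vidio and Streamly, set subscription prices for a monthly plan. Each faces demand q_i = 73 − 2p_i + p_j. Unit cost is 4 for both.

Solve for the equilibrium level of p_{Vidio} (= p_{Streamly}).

Vidio's profit: π = (p_{Vidio} − 4)(73 − 2p_{Vidio} + p_{Streamly}).
∂π/∂p_{Vidio} = 81 − 4p_{Vidio} + p_{Streamly} = 0 ⇒ p_{Vidio} = 20.25 + 0.25p_{Streamly}.
The game is symmetric, so in equilibrium p_{Streamly} = p_{Vidio}: the reaction function gives 0.75p_{Vidio} = 20.25, hence p_{Vidio} = 27.

27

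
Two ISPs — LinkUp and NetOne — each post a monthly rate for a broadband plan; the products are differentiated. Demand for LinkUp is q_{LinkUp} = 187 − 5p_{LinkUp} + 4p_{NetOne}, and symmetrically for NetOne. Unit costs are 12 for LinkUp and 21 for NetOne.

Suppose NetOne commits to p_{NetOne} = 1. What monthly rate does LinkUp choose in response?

LinkUp's profit: π = (p_{LinkUp} − 12)(187 − 5p_{LinkUp} + 4p_{NetOne}).
∂π/∂p_{LinkUp} = 247 − 10p_{LinkUp} + 4p_{NetOne} = 0 ⇒ p_{LinkUp} = 24.7 + 0.4p_{NetOne}.
At p_{NetOne} = 1: p_{LinkUp} = 24.7 + 0.4·1 = 25.1.

25.1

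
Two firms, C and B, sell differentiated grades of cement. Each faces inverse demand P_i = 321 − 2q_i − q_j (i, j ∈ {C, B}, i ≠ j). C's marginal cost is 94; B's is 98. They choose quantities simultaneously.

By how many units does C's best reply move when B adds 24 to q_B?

Firm C's profit: π = q_C(321 − 2q_C − q_B) − 94q_C.
∂π/∂q_C = 227 − 4q_C − q_B = 0 ⇒ q_C = 56.75 − 0.25q_B.
The reaction-function slope is −0.25, so a 24-unit rise in q_B moves q_C by −0.25 × 24 = −6. C's best response falls — the actions are strategic substitutes.

-6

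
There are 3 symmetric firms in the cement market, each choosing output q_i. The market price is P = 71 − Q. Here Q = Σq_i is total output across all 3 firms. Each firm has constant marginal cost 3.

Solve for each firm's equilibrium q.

17

A representative firm's profit is π_i = q_i(71 − Q) − 3q_i, with Q = q_i + Σ_{j≠i} q_j.
First-order condition: 68 − 2q_i − Σ_{j≠i} q_j = 0.
With identical firms, set every q_j = q: then 68 − 2q − 2q = 0, i.e. q = 68/4 = 17.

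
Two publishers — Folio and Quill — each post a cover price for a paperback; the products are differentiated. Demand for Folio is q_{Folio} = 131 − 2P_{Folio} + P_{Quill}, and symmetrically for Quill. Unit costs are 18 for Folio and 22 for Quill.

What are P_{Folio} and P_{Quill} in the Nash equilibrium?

56.2, 57.8

Folio's profit: π = (P_{Folio} − 18)(131 − 2P_{Folio} + P_{Quill}).
∂π/∂P_{Folio} = 167 − 4P_{Folio} + P_{Quill} = 0 ⇒ P_{Folio} = 41.75 + 0.25P_{Quill}.
Similarly P_{Quill} = 43.75 + 0.25P_{Folio}.
Solving the two reaction functions simultaneously: (1 − (0.25)(0.25))P_{Folio} = 41.75 + 0.25·43.75, so 0.9375P_{Folio} = 52.6875 and P_{Folio} = 56.2.
Then P_{Quill} = 43.75 + 0.25·56.2 = 57.8.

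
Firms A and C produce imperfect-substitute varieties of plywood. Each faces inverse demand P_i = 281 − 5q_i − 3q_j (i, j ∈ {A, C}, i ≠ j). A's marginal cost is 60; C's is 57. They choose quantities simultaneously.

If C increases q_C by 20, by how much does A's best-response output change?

-6

Firm A's profit: π = q_A(281 − 5q_A − 3q_C) − 60q_A.
∂π/∂q_A = 221 − 10q_A − 3q_C = 0 ⇒ q_A = 22.1 − 0.3q_C.
The reaction-function slope is −0.3, so a 20-unit rise in q_C moves q_A by −0.3 × 20 = −6. A's best response falls — the actions are strategic substitutes.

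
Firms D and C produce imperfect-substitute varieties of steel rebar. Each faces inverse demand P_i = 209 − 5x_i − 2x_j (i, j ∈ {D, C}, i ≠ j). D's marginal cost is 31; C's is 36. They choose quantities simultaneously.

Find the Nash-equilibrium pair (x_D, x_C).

Firm D's profit: π = x_D(209 − 5x_D − 2x_C) − 31x_D.
∂π/∂x_D = 178 − 10x_D − 2x_C = 0 ⇒ x_D = 17.8 − 0.2x_C.
Similarly x_C = 17.3 − 0.2x_D.
Plugging x_C into D's best response: x_D = 17.8 − 0.2(17.3 − 0.2x_D) ⇒ 0.96x_D = 14.34, so x_D = 14.9375.
Then x_C = 17.3 − 0.2·14.9375 = 14.3125.

14.9375, 14.3125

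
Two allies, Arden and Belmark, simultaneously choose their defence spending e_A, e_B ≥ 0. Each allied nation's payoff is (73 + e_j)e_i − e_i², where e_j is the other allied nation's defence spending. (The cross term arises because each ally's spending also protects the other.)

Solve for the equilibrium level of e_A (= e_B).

73

Arden's payoff is (73 + e_B)e_A − e_A².
∂π/∂e_A = 73 + e_B − 2e_A = 0, so e_A = 36.5 + 0.5e_B.
By symmetry e_B = e_A; substituting into the reaction function, 0.5e_A = 36.5 and e_A = 73.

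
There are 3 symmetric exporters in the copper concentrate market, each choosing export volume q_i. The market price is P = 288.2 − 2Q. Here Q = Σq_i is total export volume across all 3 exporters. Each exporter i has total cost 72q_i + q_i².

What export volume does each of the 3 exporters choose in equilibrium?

21.62

A representative exporter's profit is π_i = q_i(288.2 − 2Q) − 72q_i − q_i², with Q = q_i + Σ_{j≠i} q_j.
First-order condition: 216.2 − 6q_i − 2Σ_{j≠i} q_j = 0.
With identical exporters, set every q_j = q: then 216.2 − 6q − 4q = 0, i.e. q = 216.2/10 = 21.62.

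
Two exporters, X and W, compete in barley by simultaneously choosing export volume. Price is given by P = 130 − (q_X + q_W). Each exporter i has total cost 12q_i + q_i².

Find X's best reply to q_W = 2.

29

Exporter X's profit: π = q_X(130 − (q_X + q_W)) − 12q_X − q_X².
∂π/∂q_X = 118 − 4q_X − q_W = 0, so q_X = 29.5 − 0.25q_W.
At q_W = 2: q_X = 29.5 − 0.25·2 = 29.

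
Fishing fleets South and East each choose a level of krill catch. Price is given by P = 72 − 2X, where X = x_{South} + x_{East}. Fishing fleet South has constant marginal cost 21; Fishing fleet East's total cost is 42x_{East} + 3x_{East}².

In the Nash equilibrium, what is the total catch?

13

Fishing fleet South's profit: π = x_{South}(72 − 2(x_{South} + x_{East})) − 21x_{South}.
∂π/∂x_{South} = 51 − 4x_{South} − 2x_{East} = 0, so x_{South} = 12.75 − 0.5x_{East}.
For East: ∂π/∂x_{East} = 30 − 10x_{East} − 2x_{South} = 0 ⇒ x_{East} = 3 − 0.2x_{South}.
Solving the two reaction functions simultaneously: (1 − (−0.5)(−0.2))x_{South} = 12.75 − 0.5·3, so 0.9x_{South} = 11.25 and x_{South} = 12.5.
Then x_{East} = 3 − 0.2·12.5 = 0.5.
Total catch: 12.5 + 0.5 = 13.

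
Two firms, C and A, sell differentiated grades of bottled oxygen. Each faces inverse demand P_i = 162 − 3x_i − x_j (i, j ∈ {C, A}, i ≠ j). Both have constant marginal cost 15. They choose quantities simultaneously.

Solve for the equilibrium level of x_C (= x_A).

Firm C's profit: π = x_C(162 − 3x_C − x_A) − 15x_C.
∂π/∂x_C = 147 − 6x_C − x_A = 0 ⇒ x_C = 24.5 − (1/6)x_A.
The game is symmetric, so in equilibrium x_A = x_C: the reaction function gives (7/6)x_C = 24.5, hence x_C = 21.

21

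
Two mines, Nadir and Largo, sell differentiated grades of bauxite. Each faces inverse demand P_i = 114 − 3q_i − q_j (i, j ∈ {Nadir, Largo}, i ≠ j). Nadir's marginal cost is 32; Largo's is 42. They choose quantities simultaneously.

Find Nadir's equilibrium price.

68

Mine Nadir's profit: π = q_{Nadir}(114 − 3q_{Nadir} − q_{Largo}) − 32q_{Nadir}.
∂π/∂q_{Nadir} = 82 − 6q_{Nadir} − q_{Largo} = 0 ⇒ q_{Nadir} = 41/3 − (1/6)q_{Largo}.
Similarly q_{Largo} = 12 − (1/6)q_{Nadir}.
Solving the two reaction functions simultaneously: (1 − (−1/6)(−1/6))q_{Nadir} = 41/3 − (1/6)·12, so (35/36)q_{Nadir} = 35/3 and q_{Nadir} = 12.
Then q_{Largo} = 12 − (1/6)·12 = 10.
P_{Nadir} = 114 − 3·12 − 10 = 68.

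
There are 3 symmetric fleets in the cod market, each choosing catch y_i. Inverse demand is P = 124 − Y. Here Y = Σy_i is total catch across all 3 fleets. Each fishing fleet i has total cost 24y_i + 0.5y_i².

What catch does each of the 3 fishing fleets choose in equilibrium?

A representative fishing fleet's profit is π_i = y_i(124 − Y) − 24y_i − 0.5y_i², with Y = y_i + Σ_{j≠i} y_j.
First-order condition: 100 − 3y_i − Σ_{j≠i} y_j = 0.
Imposing symmetry (y_j = y for all j) turns Σ_{j≠i} y_j into 2y, so 100 = 5y and y = 20.

20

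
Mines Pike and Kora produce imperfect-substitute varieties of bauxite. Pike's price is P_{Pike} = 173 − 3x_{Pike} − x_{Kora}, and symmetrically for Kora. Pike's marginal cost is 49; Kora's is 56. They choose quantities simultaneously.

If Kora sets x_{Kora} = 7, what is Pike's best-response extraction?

19.5

Mine Pike's profit: π = x_{Pike}(173 − 3x_{Pike} − x_{Kora}) − 49x_{Pike}.
∂π/∂x_{Pike} = 124 − 6x_{Pike} − x_{Kora} = 0 ⇒ x_{Pike} = 62/3 − (1/6)x_{Kora}.
At x_{Kora} = 7: x_{Pike} = 62/3 − (1/6)·7 = 19.5.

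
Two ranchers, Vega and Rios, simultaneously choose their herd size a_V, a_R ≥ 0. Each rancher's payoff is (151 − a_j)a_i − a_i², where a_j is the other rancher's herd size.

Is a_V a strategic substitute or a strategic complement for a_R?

Vega's payoff is (151 − a_R)a_V − a_V².
∂π/∂a_V = 151 − a_R − 2a_V = 0, so a_V = 75.5 − 0.5a_R.
The best-response slope da_V/da_R = −0.5 < 0: the reaction function is downward-sloping, so the choices are strategic substitutes.

strategic substitutes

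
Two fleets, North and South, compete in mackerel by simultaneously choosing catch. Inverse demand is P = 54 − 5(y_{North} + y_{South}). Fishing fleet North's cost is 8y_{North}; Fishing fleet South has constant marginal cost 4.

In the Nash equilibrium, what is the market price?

Fishing fleet North's profit: π = y_{North}(54 − 5(y_{North} + y_{South})) − 8y_{North}.
∂π/∂y_{North} = 46 − 10y_{North} − 5y_{South} = 0, so y_{North} = 4.6 − 0.5y_{South}.
By the same steps for South: y_{South} = 5 − 0.5y_{North}.
Solving the two reaction functions simultaneously: (1 − (−0.5)(−0.5))y_{North} = 4.6 − 0.5·5, so 0.75y_{North} = 2.1 and y_{North} = 2.8.
Then y_{South} = 5 − 0.5·2.8 = 3.6.
Equilibrium price: P = 54 − 5·6.4 = 22.

22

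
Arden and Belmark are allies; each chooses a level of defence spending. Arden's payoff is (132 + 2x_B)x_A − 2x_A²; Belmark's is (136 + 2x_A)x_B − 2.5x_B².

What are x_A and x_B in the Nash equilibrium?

Expanding Arden's payoff: 132x_A + 2x_Bx_A − 2x_A².
∂π/∂x_A = 132 + 2x_B − 4x_A = 0, so x_A = 33 + 0.5x_B.
Likewise for Belmark: x_B = 27.2 + 0.4x_A.
Plugging x_B into Arden's best response: x_A = 33 + 0.5(27.2 + 0.4x_A) ⇒ 0.8x_A = 46.6, so x_A = 58.25.
Then x_B = 27.2 + 0.4·58.25 = 50.5.

58.25, 50.5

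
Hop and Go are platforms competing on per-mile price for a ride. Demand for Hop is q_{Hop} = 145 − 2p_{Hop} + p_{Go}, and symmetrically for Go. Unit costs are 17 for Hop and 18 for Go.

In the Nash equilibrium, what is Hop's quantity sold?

Hop's profit: π = (p_{Hop} − 17)(145 − 2p_{Hop} + p_{Go}).
∂π/∂p_{Hop} = 179 − 4p_{Hop} + p_{Go} = 0 ⇒ p_{Hop} = 44.75 + 0.25p_{Go}.
Similarly p_{Go} = 45.25 + 0.25p_{Hop}.
Plugging p_{Go} into Hop's best response: p_{Hop} = 44.75 + 0.25(45.25 + 0.25p_{Hop}) ⇒ 0.9375p_{Hop} = 56.0625, so p_{Hop} = 59.8.
Then p_{Go} = 45.25 + 0.25·59.8 = 60.2.
q_{Hop} = 145 − 2·59.8 + 60.2 = 85.6.

85.6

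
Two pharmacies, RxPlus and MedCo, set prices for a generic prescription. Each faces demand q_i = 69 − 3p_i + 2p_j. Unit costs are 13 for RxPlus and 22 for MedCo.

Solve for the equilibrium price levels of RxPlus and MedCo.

RxPlus's profit: π = (p_{RxPlus} − 13)(69 − 3p_{RxPlus} + 2p_{MedCo}).
∂π/∂p_{RxPlus} = 108 − 6p_{RxPlus} + 2p_{MedCo} = 0 ⇒ p_{RxPlus} = 18 + (1/3)p_{MedCo}.
Similarly p_{MedCo} = 22.5 + (1/3)p_{RxPlus}.
Solving the two reaction functions simultaneously: (1 − (1/3)(1/3))p_{RxPlus} = 18 + (1/3)·22.5, so (8/9)p_{RxPlus} = 25.5 and p_{RxPlus} = 28.6875.
Then p_{MedCo} = 22.5 + (1/3)·28.6875 = 32.0625.

28.6875, 32.0625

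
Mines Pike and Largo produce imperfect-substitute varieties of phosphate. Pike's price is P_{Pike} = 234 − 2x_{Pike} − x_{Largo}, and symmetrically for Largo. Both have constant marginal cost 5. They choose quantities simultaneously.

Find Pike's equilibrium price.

Mine Pike's profit: π = x_{Pike}(234 − 2x_{Pike} − x_{Largo}) − 5x_{Pike}.
∂π/∂x_{Pike} = 229 − 4x_{Pike} − x_{Largo} = 0 ⇒ x_{Pike} = 57.25 − 0.25x_{Largo}.
By symmetry x_{Largo} = x_{Pike}; substituting into the reaction function, 1.25x_{Pike} = 57.25 and x_{Pike} = 45.8.
P_{Pike} = 234 − 2·45.8 − 45.8 = 96.6.

96.6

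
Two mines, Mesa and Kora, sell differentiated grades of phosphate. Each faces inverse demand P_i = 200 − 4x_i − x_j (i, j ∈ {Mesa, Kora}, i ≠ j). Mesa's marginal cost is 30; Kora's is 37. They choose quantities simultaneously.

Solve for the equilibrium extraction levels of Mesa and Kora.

19, 18

Mine Mesa's profit: π = x_{Mesa}(200 − 4x_{Mesa} − x_{Kora}) − 30x_{Mesa}.
∂π/∂x_{Mesa} = 170 − 8x_{Mesa} − x_{Kora} = 0 ⇒ x_{Mesa} = 21.25 − 0.125x_{Kora}.
Similarly x_{Kora} = 20.375 − 0.125x_{Mesa}.
Substituting the second reaction function into the first: x_{Mesa} = 21.25 − 0.125(20.375 − 0.125x_{Mesa}), which gives (63/64)x_{Mesa} = 1197/64 ⇒ x_{Mesa} = 19.
Then x_{Kora} = 20.375 − 0.125·19 = 18.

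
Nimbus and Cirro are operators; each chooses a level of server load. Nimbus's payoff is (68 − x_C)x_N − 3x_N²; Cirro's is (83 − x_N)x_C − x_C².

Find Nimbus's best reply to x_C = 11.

Expanding Nimbus's payoff: 68x_N − x_Cx_N − 3x_N².
∂π/∂x_N = 68 − x_C − 6x_N = 0, so x_N = 34/3 − (1/6)x_C.
At x_C = 11: x_N = 34/3 − (1/6)·11 = 9.5.

9.5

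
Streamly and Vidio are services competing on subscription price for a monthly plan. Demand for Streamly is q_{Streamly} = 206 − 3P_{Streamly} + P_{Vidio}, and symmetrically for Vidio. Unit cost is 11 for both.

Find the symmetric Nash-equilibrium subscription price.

47.8

Streamly's profit: π = (P_{Streamly} − 11)(206 − 3P_{Streamly} + P_{Vidio}).
∂π/∂P_{Streamly} = 239 − 6P_{Streamly} + P_{Vidio} = 0 ⇒ P_{Streamly} = 239/6 + (1/6)P_{Vidio}.
The game is symmetric, so in equilibrium P_{Vidio} = P_{Streamly}: the reaction function gives (5/6)P_{Streamly} = 239/6, hence P_{Streamly} = 47.8.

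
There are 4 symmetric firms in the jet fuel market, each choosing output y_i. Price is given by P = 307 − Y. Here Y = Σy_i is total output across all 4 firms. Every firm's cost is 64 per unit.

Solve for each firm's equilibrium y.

48.6

A representative firm's profit is π_i = y_i(307 − Y) − 64y_i, with Y = y_i + Σ_{j≠i} y_j.
First-order condition: 243 − 2y_i − Σ_{j≠i} y_j = 0.
Imposing symmetry (y_j = y for all j) turns Σ_{j≠i} y_j into 3y, so 243 = 5y and y = 48.6.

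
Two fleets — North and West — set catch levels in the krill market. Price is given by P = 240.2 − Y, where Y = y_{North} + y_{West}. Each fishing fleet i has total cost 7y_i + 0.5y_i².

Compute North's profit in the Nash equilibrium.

5098.335

Fishing fleet North's profit: π = y_{North}(240.2 − (y_{North} + y_{West})) − 7y_{North} − 0.5y_{North}².
∂π/∂y_{North} = 233.2 − 3y_{North} − y_{West} = 0, so y_{North} = 1166/15 − (1/3)y_{West}.
The game is symmetric, so in equilibrium y_{West} = y_{North}: the reaction function gives (4/3)y_{North} = 1166/15, hence y_{North} = 58.3.
Price P = 240.2 − 116.6 = 123.6.
North's profit: (123.6 − 7)·58.3 − 0.5(58.3)² = 5098.335.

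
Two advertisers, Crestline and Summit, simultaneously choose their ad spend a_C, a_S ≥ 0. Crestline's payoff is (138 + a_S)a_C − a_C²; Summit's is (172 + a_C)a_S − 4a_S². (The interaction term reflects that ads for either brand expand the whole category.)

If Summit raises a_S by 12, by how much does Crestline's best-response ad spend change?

Expanding Crestline's payoff: 138a_C + a_Sa_C − a_C².
∂π/∂a_C = 138 + a_S − 2a_C = 0, so a_C = 69 + 0.5a_S.
The reaction-function slope is 0.5, so a 12-unit rise in a_S moves a_C by 0.5 × 12 = 6. Crestline's best response rises — the actions are strategic complements.

6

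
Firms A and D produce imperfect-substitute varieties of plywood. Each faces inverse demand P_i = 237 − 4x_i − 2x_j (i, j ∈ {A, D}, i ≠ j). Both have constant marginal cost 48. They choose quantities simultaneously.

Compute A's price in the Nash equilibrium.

Firm A's profit: π = x_A(237 − 4x_A − 2x_D) − 48x_A.
∂π/∂x_A = 189 − 8x_A − 2x_D = 0 ⇒ x_A = 23.625 − 0.25x_D.
By symmetry x_D = x_A; substituting into the reaction function, 1.25x_A = 23.625 and x_A = 18.9.
P_A = 237 − 4·18.9 − 2·18.9 = 123.6.

123.6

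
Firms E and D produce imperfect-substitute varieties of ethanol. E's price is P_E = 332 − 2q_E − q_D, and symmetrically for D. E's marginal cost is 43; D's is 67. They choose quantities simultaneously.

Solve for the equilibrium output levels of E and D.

Firm E's profit: π = q_E(332 − 2q_E − q_D) − 43q_E.
∂π/∂q_E = 289 − 4q_E − q_D = 0 ⇒ q_E = 72.25 − 0.25q_D.
Similarly q_D = 66.25 − 0.25q_E.
Substituting the second reaction function into the first: q_E = 72.25 − 0.25(66.25 − 0.25q_E), which gives 0.9375q_E = 55.6875 ⇒ q_E = 59.4.
Then q_D = 66.25 − 0.25·59.4 = 51.4.

59.4, 51.4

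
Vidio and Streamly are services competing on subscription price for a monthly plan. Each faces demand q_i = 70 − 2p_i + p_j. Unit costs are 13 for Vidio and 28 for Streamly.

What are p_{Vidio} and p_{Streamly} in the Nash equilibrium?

Vidio's profit: π = (p_{Vidio} − 13)(70 − 2p_{Vidio} + p_{Streamly}).
∂π/∂p_{Vidio} = 96 − 4p_{Vidio} + p_{Streamly} = 0 ⇒ p_{Vidio} = 24 + 0.25p_{Streamly}.
Similarly p_{Streamly} = 31.5 + 0.25p_{Vidio}.
Solving the two reaction functions simultaneously: (1 − (0.25)(0.25))p_{Vidio} = 24 + 0.25·31.5, so 0.9375p_{Vidio} = 31.875 and p_{Vidio} = 34.
Then p_{Streamly} = 31.5 + 0.25·34 = 40.

34, 40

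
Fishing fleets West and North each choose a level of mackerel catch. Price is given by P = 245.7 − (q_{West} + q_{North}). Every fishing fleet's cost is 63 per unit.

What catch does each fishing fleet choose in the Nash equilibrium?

60.9

Fishing fleet West's profit: π = q_{West}(245.7 − (q_{West} + q_{North})) − 63q_{West}.
∂π/∂q_{West} = 182.7 − 2q_{West} − q_{North} = 0, so q_{West} = 91.35 − 0.5q_{North}.
The game is symmetric, so in equilibrium q_{North} = q_{West}: the reaction function gives 1.5q_{West} = 91.35, hence q_{West} = 60.9.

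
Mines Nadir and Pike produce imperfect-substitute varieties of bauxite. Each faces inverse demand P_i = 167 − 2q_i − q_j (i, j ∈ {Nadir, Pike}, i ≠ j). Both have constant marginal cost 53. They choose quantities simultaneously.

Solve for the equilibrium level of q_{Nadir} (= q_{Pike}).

Mine Nadir's profit: π = q_{Nadir}(167 − 2q_{Nadir} − q_{Pike}) − 53q_{Nadir}.
∂π/∂q_{Nadir} = 114 − 4q_{Nadir} − q_{Pike} = 0 ⇒ q_{Nadir} = 28.5 − 0.25q_{Pike}.
Setting q_{Nadir} = q_{Pike} in the reaction function: q_{Nadir} = 28.5 − 0.25q_{Nadir}, so q_{Nadir} = 28.5 / 1.25 = 22.8.

22.8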